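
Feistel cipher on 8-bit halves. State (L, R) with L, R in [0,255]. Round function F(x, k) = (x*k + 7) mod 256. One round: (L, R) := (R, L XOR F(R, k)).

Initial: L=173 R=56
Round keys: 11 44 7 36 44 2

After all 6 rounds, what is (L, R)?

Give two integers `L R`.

Round 1 (k=11): L=56 R=194
Round 2 (k=44): L=194 R=103
Round 3 (k=7): L=103 R=26
Round 4 (k=36): L=26 R=200
Round 5 (k=44): L=200 R=125
Round 6 (k=2): L=125 R=201

Answer: 125 201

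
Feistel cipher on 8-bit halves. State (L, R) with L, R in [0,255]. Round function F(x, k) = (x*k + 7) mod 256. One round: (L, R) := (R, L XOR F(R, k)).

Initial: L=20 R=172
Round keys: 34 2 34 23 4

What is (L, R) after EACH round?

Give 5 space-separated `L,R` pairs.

Round 1 (k=34): L=172 R=203
Round 2 (k=2): L=203 R=49
Round 3 (k=34): L=49 R=66
Round 4 (k=23): L=66 R=196
Round 5 (k=4): L=196 R=85

Answer: 172,203 203,49 49,66 66,196 196,85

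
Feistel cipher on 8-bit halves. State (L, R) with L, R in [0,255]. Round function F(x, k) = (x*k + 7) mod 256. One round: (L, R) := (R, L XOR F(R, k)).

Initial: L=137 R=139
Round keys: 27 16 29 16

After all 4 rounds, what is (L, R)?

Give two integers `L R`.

Answer: 10 187

Derivation:
Round 1 (k=27): L=139 R=57
Round 2 (k=16): L=57 R=28
Round 3 (k=29): L=28 R=10
Round 4 (k=16): L=10 R=187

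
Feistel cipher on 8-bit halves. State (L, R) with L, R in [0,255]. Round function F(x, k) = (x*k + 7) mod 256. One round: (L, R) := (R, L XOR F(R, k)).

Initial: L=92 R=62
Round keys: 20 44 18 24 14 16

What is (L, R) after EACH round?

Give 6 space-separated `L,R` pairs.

Answer: 62,131 131,181 181,66 66,130 130,97 97,149

Derivation:
Round 1 (k=20): L=62 R=131
Round 2 (k=44): L=131 R=181
Round 3 (k=18): L=181 R=66
Round 4 (k=24): L=66 R=130
Round 5 (k=14): L=130 R=97
Round 6 (k=16): L=97 R=149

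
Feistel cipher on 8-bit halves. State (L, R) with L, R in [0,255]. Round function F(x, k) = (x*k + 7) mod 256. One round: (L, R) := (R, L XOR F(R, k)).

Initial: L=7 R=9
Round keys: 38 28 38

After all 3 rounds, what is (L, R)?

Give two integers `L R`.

Round 1 (k=38): L=9 R=90
Round 2 (k=28): L=90 R=214
Round 3 (k=38): L=214 R=145

Answer: 214 145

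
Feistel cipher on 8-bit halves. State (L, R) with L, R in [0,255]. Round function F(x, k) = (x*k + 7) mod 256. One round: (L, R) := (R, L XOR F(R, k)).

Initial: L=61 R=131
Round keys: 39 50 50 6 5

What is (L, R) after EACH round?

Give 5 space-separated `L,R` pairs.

Answer: 131,193 193,58 58,154 154,153 153,158

Derivation:
Round 1 (k=39): L=131 R=193
Round 2 (k=50): L=193 R=58
Round 3 (k=50): L=58 R=154
Round 4 (k=6): L=154 R=153
Round 5 (k=5): L=153 R=158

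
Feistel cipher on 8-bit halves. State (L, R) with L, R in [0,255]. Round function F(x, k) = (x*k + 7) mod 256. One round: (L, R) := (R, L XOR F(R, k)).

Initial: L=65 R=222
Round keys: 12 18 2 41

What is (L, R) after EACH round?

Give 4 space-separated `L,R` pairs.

Round 1 (k=12): L=222 R=46
Round 2 (k=18): L=46 R=157
Round 3 (k=2): L=157 R=111
Round 4 (k=41): L=111 R=83

Answer: 222,46 46,157 157,111 111,83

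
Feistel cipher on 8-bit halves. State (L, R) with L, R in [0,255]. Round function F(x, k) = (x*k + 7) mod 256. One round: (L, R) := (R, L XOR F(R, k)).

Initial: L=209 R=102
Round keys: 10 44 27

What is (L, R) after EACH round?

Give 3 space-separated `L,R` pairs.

Answer: 102,210 210,121 121,24

Derivation:
Round 1 (k=10): L=102 R=210
Round 2 (k=44): L=210 R=121
Round 3 (k=27): L=121 R=24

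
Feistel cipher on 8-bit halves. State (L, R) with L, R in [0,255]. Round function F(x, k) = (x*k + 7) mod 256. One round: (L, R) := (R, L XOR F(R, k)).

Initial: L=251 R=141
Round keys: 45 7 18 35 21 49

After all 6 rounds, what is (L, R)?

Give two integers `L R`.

Round 1 (k=45): L=141 R=43
Round 2 (k=7): L=43 R=185
Round 3 (k=18): L=185 R=34
Round 4 (k=35): L=34 R=20
Round 5 (k=21): L=20 R=137
Round 6 (k=49): L=137 R=84

Answer: 137 84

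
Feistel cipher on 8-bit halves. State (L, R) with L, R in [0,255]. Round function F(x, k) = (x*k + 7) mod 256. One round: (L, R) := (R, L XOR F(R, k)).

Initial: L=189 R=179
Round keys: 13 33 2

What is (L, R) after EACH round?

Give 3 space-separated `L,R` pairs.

Answer: 179,163 163,185 185,218

Derivation:
Round 1 (k=13): L=179 R=163
Round 2 (k=33): L=163 R=185
Round 3 (k=2): L=185 R=218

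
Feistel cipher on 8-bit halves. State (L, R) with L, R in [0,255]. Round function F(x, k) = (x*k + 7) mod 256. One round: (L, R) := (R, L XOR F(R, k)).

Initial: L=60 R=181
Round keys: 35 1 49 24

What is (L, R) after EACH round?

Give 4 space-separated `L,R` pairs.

Answer: 181,250 250,180 180,129 129,171

Derivation:
Round 1 (k=35): L=181 R=250
Round 2 (k=1): L=250 R=180
Round 3 (k=49): L=180 R=129
Round 4 (k=24): L=129 R=171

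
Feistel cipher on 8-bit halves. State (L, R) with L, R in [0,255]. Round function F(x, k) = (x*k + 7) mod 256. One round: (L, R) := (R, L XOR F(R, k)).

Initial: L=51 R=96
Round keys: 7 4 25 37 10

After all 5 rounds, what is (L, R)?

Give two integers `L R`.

Round 1 (k=7): L=96 R=148
Round 2 (k=4): L=148 R=55
Round 3 (k=25): L=55 R=242
Round 4 (k=37): L=242 R=54
Round 5 (k=10): L=54 R=209

Answer: 54 209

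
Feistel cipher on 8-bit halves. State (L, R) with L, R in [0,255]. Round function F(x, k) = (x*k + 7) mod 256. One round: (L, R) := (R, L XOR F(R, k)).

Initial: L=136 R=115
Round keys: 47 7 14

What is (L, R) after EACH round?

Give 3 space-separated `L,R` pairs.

Round 1 (k=47): L=115 R=172
Round 2 (k=7): L=172 R=200
Round 3 (k=14): L=200 R=91

Answer: 115,172 172,200 200,91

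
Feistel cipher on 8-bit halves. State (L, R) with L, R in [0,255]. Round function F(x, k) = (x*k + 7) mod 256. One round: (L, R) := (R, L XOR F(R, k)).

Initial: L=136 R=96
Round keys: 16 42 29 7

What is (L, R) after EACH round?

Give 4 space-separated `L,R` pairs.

Round 1 (k=16): L=96 R=143
Round 2 (k=42): L=143 R=29
Round 3 (k=29): L=29 R=223
Round 4 (k=7): L=223 R=61

Answer: 96,143 143,29 29,223 223,61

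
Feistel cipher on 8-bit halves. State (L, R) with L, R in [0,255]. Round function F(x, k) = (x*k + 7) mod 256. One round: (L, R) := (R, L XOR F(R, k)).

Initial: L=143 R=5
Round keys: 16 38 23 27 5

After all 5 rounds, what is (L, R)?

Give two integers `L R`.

Round 1 (k=16): L=5 R=216
Round 2 (k=38): L=216 R=18
Round 3 (k=23): L=18 R=125
Round 4 (k=27): L=125 R=36
Round 5 (k=5): L=36 R=198

Answer: 36 198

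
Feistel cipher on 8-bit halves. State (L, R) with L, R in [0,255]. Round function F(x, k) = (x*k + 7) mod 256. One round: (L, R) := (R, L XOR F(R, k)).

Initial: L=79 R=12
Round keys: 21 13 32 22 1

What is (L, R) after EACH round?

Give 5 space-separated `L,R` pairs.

Round 1 (k=21): L=12 R=76
Round 2 (k=13): L=76 R=239
Round 3 (k=32): L=239 R=171
Round 4 (k=22): L=171 R=86
Round 5 (k=1): L=86 R=246

Answer: 12,76 76,239 239,171 171,86 86,246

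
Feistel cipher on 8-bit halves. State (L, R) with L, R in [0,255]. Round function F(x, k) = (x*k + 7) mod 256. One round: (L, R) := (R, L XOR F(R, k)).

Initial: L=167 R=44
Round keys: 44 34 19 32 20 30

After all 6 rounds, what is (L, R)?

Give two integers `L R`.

Answer: 95 101

Derivation:
Round 1 (k=44): L=44 R=48
Round 2 (k=34): L=48 R=75
Round 3 (k=19): L=75 R=168
Round 4 (k=32): L=168 R=76
Round 5 (k=20): L=76 R=95
Round 6 (k=30): L=95 R=101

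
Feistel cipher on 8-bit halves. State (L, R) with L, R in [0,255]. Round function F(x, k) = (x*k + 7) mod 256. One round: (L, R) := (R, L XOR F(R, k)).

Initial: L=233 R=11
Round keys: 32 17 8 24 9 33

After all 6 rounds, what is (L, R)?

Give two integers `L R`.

Answer: 73 81

Derivation:
Round 1 (k=32): L=11 R=142
Round 2 (k=17): L=142 R=126
Round 3 (k=8): L=126 R=121
Round 4 (k=24): L=121 R=33
Round 5 (k=9): L=33 R=73
Round 6 (k=33): L=73 R=81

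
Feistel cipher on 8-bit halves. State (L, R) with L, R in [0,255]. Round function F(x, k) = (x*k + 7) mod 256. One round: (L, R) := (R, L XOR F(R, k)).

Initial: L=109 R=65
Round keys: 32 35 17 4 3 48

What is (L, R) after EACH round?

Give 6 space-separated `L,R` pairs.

Answer: 65,74 74,100 100,225 225,239 239,53 53,24

Derivation:
Round 1 (k=32): L=65 R=74
Round 2 (k=35): L=74 R=100
Round 3 (k=17): L=100 R=225
Round 4 (k=4): L=225 R=239
Round 5 (k=3): L=239 R=53
Round 6 (k=48): L=53 R=24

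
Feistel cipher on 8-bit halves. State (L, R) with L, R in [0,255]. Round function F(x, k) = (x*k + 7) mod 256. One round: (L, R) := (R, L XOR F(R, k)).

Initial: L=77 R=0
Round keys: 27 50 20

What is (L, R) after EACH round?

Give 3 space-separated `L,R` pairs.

Round 1 (k=27): L=0 R=74
Round 2 (k=50): L=74 R=123
Round 3 (k=20): L=123 R=233

Answer: 0,74 74,123 123,233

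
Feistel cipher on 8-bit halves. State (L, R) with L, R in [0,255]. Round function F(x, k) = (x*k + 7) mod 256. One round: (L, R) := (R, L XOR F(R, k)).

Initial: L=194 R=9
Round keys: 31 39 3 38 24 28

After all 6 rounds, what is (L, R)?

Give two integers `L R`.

Answer: 62 64

Derivation:
Round 1 (k=31): L=9 R=220
Round 2 (k=39): L=220 R=130
Round 3 (k=3): L=130 R=81
Round 4 (k=38): L=81 R=143
Round 5 (k=24): L=143 R=62
Round 6 (k=28): L=62 R=64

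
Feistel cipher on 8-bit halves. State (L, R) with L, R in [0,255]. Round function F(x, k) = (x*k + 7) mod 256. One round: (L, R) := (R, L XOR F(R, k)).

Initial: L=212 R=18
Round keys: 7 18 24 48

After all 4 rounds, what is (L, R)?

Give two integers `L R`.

Round 1 (k=7): L=18 R=81
Round 2 (k=18): L=81 R=171
Round 3 (k=24): L=171 R=94
Round 4 (k=48): L=94 R=12

Answer: 94 12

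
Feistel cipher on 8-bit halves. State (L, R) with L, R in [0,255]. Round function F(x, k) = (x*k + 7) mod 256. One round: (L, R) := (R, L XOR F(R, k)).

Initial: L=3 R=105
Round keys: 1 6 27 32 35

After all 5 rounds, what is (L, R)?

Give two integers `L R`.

Answer: 87 104

Derivation:
Round 1 (k=1): L=105 R=115
Round 2 (k=6): L=115 R=208
Round 3 (k=27): L=208 R=132
Round 4 (k=32): L=132 R=87
Round 5 (k=35): L=87 R=104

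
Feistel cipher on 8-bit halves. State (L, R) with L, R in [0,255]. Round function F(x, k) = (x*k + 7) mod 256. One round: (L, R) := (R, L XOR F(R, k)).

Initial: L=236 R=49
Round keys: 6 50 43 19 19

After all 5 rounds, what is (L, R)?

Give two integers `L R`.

Answer: 201 236

Derivation:
Round 1 (k=6): L=49 R=193
Round 2 (k=50): L=193 R=136
Round 3 (k=43): L=136 R=30
Round 4 (k=19): L=30 R=201
Round 5 (k=19): L=201 R=236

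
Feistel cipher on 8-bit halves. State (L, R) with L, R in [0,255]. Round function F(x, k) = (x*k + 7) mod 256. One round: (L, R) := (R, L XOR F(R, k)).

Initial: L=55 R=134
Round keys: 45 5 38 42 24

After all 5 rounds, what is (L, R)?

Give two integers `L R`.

Answer: 146 36

Derivation:
Round 1 (k=45): L=134 R=162
Round 2 (k=5): L=162 R=183
Round 3 (k=38): L=183 R=147
Round 4 (k=42): L=147 R=146
Round 5 (k=24): L=146 R=36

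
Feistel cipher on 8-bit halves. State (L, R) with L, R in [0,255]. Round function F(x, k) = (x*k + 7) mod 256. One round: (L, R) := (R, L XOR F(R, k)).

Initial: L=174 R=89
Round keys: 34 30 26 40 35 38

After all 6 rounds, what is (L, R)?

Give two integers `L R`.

Round 1 (k=34): L=89 R=119
Round 2 (k=30): L=119 R=160
Round 3 (k=26): L=160 R=48
Round 4 (k=40): L=48 R=39
Round 5 (k=35): L=39 R=108
Round 6 (k=38): L=108 R=40

Answer: 108 40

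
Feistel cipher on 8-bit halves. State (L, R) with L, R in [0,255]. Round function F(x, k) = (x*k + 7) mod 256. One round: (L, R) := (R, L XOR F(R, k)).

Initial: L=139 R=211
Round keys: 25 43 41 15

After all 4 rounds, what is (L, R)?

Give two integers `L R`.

Answer: 1 47

Derivation:
Round 1 (k=25): L=211 R=41
Round 2 (k=43): L=41 R=57
Round 3 (k=41): L=57 R=1
Round 4 (k=15): L=1 R=47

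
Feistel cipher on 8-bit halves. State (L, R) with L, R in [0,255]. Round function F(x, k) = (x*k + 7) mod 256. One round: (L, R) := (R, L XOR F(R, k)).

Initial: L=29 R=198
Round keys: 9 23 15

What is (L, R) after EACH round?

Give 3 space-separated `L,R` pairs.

Round 1 (k=9): L=198 R=224
Round 2 (k=23): L=224 R=225
Round 3 (k=15): L=225 R=214

Answer: 198,224 224,225 225,214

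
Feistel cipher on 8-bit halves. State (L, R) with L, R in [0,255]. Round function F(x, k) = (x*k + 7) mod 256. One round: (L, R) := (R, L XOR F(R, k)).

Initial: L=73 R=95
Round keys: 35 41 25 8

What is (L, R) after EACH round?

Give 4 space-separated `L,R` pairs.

Round 1 (k=35): L=95 R=77
Round 2 (k=41): L=77 R=3
Round 3 (k=25): L=3 R=31
Round 4 (k=8): L=31 R=252

Answer: 95,77 77,3 3,31 31,252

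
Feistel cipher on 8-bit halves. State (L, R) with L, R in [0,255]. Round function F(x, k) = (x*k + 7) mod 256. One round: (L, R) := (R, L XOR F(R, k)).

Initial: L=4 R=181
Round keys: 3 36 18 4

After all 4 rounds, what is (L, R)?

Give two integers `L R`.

Answer: 185 145

Derivation:
Round 1 (k=3): L=181 R=34
Round 2 (k=36): L=34 R=122
Round 3 (k=18): L=122 R=185
Round 4 (k=4): L=185 R=145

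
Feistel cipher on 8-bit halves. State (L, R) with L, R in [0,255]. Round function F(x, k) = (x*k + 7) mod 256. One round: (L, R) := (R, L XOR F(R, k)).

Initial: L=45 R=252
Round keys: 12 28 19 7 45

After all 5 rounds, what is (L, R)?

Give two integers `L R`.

Round 1 (k=12): L=252 R=250
Round 2 (k=28): L=250 R=163
Round 3 (k=19): L=163 R=218
Round 4 (k=7): L=218 R=94
Round 5 (k=45): L=94 R=87

Answer: 94 87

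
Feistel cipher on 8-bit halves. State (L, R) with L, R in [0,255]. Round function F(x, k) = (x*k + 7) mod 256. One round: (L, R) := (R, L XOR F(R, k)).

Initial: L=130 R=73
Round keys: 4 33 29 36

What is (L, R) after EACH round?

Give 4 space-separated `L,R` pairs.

Answer: 73,169 169,153 153,245 245,226

Derivation:
Round 1 (k=4): L=73 R=169
Round 2 (k=33): L=169 R=153
Round 3 (k=29): L=153 R=245
Round 4 (k=36): L=245 R=226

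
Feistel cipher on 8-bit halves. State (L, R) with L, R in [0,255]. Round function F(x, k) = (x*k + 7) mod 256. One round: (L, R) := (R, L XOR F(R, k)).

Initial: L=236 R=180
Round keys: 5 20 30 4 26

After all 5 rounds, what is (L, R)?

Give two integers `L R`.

Round 1 (k=5): L=180 R=103
Round 2 (k=20): L=103 R=167
Round 3 (k=30): L=167 R=254
Round 4 (k=4): L=254 R=88
Round 5 (k=26): L=88 R=9

Answer: 88 9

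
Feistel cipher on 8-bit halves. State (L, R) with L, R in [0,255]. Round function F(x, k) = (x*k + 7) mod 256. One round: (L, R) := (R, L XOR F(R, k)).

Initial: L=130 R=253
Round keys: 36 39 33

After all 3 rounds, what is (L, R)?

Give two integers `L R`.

Answer: 43 139

Derivation:
Round 1 (k=36): L=253 R=25
Round 2 (k=39): L=25 R=43
Round 3 (k=33): L=43 R=139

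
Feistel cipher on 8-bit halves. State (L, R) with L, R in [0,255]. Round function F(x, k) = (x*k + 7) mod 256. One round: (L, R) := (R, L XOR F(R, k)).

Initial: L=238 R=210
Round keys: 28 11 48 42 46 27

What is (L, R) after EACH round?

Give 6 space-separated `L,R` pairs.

Round 1 (k=28): L=210 R=17
Round 2 (k=11): L=17 R=16
Round 3 (k=48): L=16 R=22
Round 4 (k=42): L=22 R=179
Round 5 (k=46): L=179 R=39
Round 6 (k=27): L=39 R=151

Answer: 210,17 17,16 16,22 22,179 179,39 39,151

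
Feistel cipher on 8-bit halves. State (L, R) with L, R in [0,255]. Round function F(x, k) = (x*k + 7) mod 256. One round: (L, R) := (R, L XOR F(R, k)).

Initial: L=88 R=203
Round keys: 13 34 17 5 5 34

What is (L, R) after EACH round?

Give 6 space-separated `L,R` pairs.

Answer: 203,14 14,40 40,161 161,4 4,186 186,191

Derivation:
Round 1 (k=13): L=203 R=14
Round 2 (k=34): L=14 R=40
Round 3 (k=17): L=40 R=161
Round 4 (k=5): L=161 R=4
Round 5 (k=5): L=4 R=186
Round 6 (k=34): L=186 R=191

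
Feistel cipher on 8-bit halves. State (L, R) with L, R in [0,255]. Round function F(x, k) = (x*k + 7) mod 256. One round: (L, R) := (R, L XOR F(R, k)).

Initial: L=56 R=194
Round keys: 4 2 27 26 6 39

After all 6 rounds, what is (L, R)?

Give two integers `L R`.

Answer: 176 117

Derivation:
Round 1 (k=4): L=194 R=55
Round 2 (k=2): L=55 R=183
Round 3 (k=27): L=183 R=99
Round 4 (k=26): L=99 R=162
Round 5 (k=6): L=162 R=176
Round 6 (k=39): L=176 R=117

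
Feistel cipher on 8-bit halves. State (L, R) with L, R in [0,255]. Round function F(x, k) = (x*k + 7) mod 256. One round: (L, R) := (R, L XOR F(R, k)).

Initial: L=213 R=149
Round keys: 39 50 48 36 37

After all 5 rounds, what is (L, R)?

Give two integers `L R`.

Answer: 135 226

Derivation:
Round 1 (k=39): L=149 R=111
Round 2 (k=50): L=111 R=32
Round 3 (k=48): L=32 R=104
Round 4 (k=36): L=104 R=135
Round 5 (k=37): L=135 R=226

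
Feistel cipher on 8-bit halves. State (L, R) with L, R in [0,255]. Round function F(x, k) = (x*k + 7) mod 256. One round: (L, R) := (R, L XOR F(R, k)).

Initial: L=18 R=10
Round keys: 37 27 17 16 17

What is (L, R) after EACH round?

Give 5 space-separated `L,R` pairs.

Answer: 10,107 107,90 90,106 106,253 253,190

Derivation:
Round 1 (k=37): L=10 R=107
Round 2 (k=27): L=107 R=90
Round 3 (k=17): L=90 R=106
Round 4 (k=16): L=106 R=253
Round 5 (k=17): L=253 R=190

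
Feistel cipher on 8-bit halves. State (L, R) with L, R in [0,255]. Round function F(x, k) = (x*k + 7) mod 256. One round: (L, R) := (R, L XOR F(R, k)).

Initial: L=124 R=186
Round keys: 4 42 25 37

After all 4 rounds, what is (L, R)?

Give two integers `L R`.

Round 1 (k=4): L=186 R=147
Round 2 (k=42): L=147 R=159
Round 3 (k=25): L=159 R=29
Round 4 (k=37): L=29 R=167

Answer: 29 167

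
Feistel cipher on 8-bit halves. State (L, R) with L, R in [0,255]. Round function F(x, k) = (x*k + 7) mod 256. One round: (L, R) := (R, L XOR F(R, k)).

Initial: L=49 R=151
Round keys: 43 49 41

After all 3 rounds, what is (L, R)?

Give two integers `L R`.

Answer: 219 79

Derivation:
Round 1 (k=43): L=151 R=85
Round 2 (k=49): L=85 R=219
Round 3 (k=41): L=219 R=79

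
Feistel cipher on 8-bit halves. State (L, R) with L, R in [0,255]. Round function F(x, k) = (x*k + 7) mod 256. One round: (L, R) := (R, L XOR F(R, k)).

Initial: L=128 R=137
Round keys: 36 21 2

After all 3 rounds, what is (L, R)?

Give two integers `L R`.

Answer: 39 158

Derivation:
Round 1 (k=36): L=137 R=203
Round 2 (k=21): L=203 R=39
Round 3 (k=2): L=39 R=158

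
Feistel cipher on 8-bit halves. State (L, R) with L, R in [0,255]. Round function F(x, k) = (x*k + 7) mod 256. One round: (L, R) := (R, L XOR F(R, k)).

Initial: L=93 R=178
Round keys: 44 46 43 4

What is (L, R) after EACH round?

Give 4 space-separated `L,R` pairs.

Answer: 178,194 194,81 81,96 96,214

Derivation:
Round 1 (k=44): L=178 R=194
Round 2 (k=46): L=194 R=81
Round 3 (k=43): L=81 R=96
Round 4 (k=4): L=96 R=214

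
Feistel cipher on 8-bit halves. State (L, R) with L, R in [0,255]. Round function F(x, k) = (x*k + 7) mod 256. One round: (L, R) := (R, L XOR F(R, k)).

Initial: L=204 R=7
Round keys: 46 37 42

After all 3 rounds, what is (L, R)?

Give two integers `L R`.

Round 1 (k=46): L=7 R=133
Round 2 (k=37): L=133 R=71
Round 3 (k=42): L=71 R=40

Answer: 71 40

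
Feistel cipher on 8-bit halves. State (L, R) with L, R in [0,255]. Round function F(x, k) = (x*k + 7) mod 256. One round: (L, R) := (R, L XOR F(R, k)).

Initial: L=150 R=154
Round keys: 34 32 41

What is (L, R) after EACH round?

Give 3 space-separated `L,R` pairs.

Answer: 154,237 237,61 61,33

Derivation:
Round 1 (k=34): L=154 R=237
Round 2 (k=32): L=237 R=61
Round 3 (k=41): L=61 R=33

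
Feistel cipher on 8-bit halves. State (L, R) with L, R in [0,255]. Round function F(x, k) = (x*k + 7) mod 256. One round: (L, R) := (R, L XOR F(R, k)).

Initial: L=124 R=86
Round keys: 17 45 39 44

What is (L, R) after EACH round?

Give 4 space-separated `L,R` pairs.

Answer: 86,193 193,162 162,116 116,85

Derivation:
Round 1 (k=17): L=86 R=193
Round 2 (k=45): L=193 R=162
Round 3 (k=39): L=162 R=116
Round 4 (k=44): L=116 R=85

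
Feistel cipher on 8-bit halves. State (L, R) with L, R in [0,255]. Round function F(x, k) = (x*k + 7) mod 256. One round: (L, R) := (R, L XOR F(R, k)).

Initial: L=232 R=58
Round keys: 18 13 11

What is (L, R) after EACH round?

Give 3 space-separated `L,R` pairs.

Answer: 58,243 243,100 100,160

Derivation:
Round 1 (k=18): L=58 R=243
Round 2 (k=13): L=243 R=100
Round 3 (k=11): L=100 R=160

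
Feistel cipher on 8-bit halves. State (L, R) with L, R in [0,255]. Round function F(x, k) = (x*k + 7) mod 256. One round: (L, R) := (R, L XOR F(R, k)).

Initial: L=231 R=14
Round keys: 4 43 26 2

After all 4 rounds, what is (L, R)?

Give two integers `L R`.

Round 1 (k=4): L=14 R=216
Round 2 (k=43): L=216 R=65
Round 3 (k=26): L=65 R=121
Round 4 (k=2): L=121 R=184

Answer: 121 184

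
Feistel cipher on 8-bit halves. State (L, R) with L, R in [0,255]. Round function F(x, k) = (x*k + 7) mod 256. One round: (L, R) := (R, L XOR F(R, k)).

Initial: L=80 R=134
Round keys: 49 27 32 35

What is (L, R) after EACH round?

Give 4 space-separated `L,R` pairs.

Round 1 (k=49): L=134 R=253
Round 2 (k=27): L=253 R=48
Round 3 (k=32): L=48 R=250
Round 4 (k=35): L=250 R=5

Answer: 134,253 253,48 48,250 250,5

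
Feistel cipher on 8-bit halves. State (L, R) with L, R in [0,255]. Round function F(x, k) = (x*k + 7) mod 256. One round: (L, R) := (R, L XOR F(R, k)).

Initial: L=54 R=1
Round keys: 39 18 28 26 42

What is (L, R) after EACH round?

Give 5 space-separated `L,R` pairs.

Round 1 (k=39): L=1 R=24
Round 2 (k=18): L=24 R=182
Round 3 (k=28): L=182 R=247
Round 4 (k=26): L=247 R=171
Round 5 (k=42): L=171 R=226

Answer: 1,24 24,182 182,247 247,171 171,226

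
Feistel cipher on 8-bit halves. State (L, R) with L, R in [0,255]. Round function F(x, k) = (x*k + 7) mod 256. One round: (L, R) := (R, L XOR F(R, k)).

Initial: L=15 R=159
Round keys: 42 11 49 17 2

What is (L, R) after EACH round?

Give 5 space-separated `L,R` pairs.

Answer: 159,18 18,82 82,171 171,48 48,204

Derivation:
Round 1 (k=42): L=159 R=18
Round 2 (k=11): L=18 R=82
Round 3 (k=49): L=82 R=171
Round 4 (k=17): L=171 R=48
Round 5 (k=2): L=48 R=204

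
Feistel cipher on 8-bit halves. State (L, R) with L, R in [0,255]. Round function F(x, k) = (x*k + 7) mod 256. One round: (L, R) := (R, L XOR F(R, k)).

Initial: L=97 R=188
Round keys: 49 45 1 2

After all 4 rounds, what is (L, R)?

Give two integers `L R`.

Round 1 (k=49): L=188 R=98
Round 2 (k=45): L=98 R=253
Round 3 (k=1): L=253 R=102
Round 4 (k=2): L=102 R=46

Answer: 102 46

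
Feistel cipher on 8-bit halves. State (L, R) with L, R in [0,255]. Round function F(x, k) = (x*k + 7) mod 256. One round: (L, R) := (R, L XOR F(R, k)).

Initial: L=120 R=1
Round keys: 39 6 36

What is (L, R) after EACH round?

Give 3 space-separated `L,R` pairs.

Round 1 (k=39): L=1 R=86
Round 2 (k=6): L=86 R=10
Round 3 (k=36): L=10 R=57

Answer: 1,86 86,10 10,57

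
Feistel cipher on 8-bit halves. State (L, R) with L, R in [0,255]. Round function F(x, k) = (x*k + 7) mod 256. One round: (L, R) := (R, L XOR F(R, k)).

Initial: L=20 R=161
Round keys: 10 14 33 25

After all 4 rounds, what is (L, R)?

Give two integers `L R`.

Round 1 (k=10): L=161 R=69
Round 2 (k=14): L=69 R=108
Round 3 (k=33): L=108 R=182
Round 4 (k=25): L=182 R=161

Answer: 182 161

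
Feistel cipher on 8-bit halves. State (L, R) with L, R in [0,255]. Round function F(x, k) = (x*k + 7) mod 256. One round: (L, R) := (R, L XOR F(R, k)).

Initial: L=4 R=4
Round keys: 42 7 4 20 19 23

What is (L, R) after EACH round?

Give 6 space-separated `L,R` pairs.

Round 1 (k=42): L=4 R=171
Round 2 (k=7): L=171 R=176
Round 3 (k=4): L=176 R=108
Round 4 (k=20): L=108 R=199
Round 5 (k=19): L=199 R=160
Round 6 (k=23): L=160 R=160

Answer: 4,171 171,176 176,108 108,199 199,160 160,160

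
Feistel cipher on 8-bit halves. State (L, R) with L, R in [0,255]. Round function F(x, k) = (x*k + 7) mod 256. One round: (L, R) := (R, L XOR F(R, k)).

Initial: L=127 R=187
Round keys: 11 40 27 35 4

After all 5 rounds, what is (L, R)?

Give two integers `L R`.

Round 1 (k=11): L=187 R=111
Round 2 (k=40): L=111 R=228
Round 3 (k=27): L=228 R=124
Round 4 (k=35): L=124 R=31
Round 5 (k=4): L=31 R=255

Answer: 31 255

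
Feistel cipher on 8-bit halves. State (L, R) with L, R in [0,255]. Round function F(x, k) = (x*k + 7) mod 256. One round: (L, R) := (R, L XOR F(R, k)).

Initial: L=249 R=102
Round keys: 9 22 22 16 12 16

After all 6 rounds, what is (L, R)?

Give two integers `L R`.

Answer: 38 9

Derivation:
Round 1 (k=9): L=102 R=100
Round 2 (k=22): L=100 R=249
Round 3 (k=22): L=249 R=9
Round 4 (k=16): L=9 R=110
Round 5 (k=12): L=110 R=38
Round 6 (k=16): L=38 R=9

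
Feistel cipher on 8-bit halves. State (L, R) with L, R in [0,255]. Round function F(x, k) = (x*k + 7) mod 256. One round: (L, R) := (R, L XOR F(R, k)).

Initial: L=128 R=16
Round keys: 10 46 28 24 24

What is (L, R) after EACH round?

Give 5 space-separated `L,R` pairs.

Round 1 (k=10): L=16 R=39
Round 2 (k=46): L=39 R=25
Round 3 (k=28): L=25 R=228
Round 4 (k=24): L=228 R=126
Round 5 (k=24): L=126 R=51

Answer: 16,39 39,25 25,228 228,126 126,51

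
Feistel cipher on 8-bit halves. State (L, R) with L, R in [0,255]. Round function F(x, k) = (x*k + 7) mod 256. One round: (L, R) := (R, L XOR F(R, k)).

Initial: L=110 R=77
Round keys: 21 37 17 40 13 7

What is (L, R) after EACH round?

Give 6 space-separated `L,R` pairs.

Round 1 (k=21): L=77 R=54
Round 2 (k=37): L=54 R=152
Round 3 (k=17): L=152 R=41
Round 4 (k=40): L=41 R=247
Round 5 (k=13): L=247 R=187
Round 6 (k=7): L=187 R=211

Answer: 77,54 54,152 152,41 41,247 247,187 187,211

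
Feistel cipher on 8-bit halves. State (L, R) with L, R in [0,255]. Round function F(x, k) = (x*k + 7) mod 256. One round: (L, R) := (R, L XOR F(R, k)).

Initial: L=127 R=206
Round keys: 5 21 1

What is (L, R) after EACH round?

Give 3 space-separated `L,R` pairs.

Answer: 206,114 114,175 175,196

Derivation:
Round 1 (k=5): L=206 R=114
Round 2 (k=21): L=114 R=175
Round 3 (k=1): L=175 R=196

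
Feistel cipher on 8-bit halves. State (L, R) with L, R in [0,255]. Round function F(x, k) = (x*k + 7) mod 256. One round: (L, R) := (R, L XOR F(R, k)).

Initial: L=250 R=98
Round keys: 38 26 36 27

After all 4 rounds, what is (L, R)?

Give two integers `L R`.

Round 1 (k=38): L=98 R=105
Round 2 (k=26): L=105 R=211
Round 3 (k=36): L=211 R=218
Round 4 (k=27): L=218 R=214

Answer: 218 214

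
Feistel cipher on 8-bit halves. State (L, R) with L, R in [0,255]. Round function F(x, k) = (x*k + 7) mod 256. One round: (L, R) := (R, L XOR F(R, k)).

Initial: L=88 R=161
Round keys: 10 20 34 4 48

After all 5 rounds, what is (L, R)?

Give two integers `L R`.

Round 1 (k=10): L=161 R=9
Round 2 (k=20): L=9 R=26
Round 3 (k=34): L=26 R=114
Round 4 (k=4): L=114 R=213
Round 5 (k=48): L=213 R=133

Answer: 213 133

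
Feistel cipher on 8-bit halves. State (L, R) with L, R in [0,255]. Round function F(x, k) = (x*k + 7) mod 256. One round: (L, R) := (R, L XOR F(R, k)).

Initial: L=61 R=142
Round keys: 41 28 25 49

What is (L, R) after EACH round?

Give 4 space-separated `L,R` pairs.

Round 1 (k=41): L=142 R=248
Round 2 (k=28): L=248 R=169
Round 3 (k=25): L=169 R=112
Round 4 (k=49): L=112 R=222

Answer: 142,248 248,169 169,112 112,222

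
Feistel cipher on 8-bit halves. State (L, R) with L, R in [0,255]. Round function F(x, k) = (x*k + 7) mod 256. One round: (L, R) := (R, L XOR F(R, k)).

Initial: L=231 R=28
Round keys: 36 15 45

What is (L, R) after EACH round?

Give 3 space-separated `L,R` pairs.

Round 1 (k=36): L=28 R=16
Round 2 (k=15): L=16 R=235
Round 3 (k=45): L=235 R=70

Answer: 28,16 16,235 235,70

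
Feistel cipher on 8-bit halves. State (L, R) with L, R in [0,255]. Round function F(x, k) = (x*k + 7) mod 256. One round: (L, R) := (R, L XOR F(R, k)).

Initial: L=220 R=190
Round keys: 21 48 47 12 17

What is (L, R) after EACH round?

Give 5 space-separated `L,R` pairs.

Answer: 190,65 65,137 137,111 111,178 178,182

Derivation:
Round 1 (k=21): L=190 R=65
Round 2 (k=48): L=65 R=137
Round 3 (k=47): L=137 R=111
Round 4 (k=12): L=111 R=178
Round 5 (k=17): L=178 R=182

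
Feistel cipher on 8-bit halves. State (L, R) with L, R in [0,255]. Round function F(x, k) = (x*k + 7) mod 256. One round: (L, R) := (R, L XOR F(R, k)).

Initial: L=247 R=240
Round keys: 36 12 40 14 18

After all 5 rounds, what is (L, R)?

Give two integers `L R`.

Round 1 (k=36): L=240 R=48
Round 2 (k=12): L=48 R=183
Round 3 (k=40): L=183 R=175
Round 4 (k=14): L=175 R=46
Round 5 (k=18): L=46 R=236

Answer: 46 236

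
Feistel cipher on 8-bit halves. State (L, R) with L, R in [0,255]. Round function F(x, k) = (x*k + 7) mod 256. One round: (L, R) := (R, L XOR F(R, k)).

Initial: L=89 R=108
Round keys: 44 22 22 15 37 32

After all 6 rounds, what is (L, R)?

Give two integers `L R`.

Answer: 45 216

Derivation:
Round 1 (k=44): L=108 R=206
Round 2 (k=22): L=206 R=215
Round 3 (k=22): L=215 R=79
Round 4 (k=15): L=79 R=127
Round 5 (k=37): L=127 R=45
Round 6 (k=32): L=45 R=216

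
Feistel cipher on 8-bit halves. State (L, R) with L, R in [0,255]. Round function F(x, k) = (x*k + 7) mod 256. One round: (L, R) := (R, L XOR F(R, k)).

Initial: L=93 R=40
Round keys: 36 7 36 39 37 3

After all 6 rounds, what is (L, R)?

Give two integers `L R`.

Answer: 175 79

Derivation:
Round 1 (k=36): L=40 R=250
Round 2 (k=7): L=250 R=245
Round 3 (k=36): L=245 R=129
Round 4 (k=39): L=129 R=91
Round 5 (k=37): L=91 R=175
Round 6 (k=3): L=175 R=79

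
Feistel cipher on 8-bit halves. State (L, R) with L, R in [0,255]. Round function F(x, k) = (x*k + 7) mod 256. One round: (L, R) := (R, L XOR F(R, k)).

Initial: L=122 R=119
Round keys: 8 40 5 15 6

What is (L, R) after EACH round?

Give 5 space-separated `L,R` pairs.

Answer: 119,197 197,184 184,90 90,245 245,159

Derivation:
Round 1 (k=8): L=119 R=197
Round 2 (k=40): L=197 R=184
Round 3 (k=5): L=184 R=90
Round 4 (k=15): L=90 R=245
Round 5 (k=6): L=245 R=159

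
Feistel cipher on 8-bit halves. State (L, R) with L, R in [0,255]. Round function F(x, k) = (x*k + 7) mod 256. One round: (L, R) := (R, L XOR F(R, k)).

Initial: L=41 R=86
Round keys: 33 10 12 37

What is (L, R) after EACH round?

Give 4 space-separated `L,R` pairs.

Answer: 86,52 52,89 89,7 7,83

Derivation:
Round 1 (k=33): L=86 R=52
Round 2 (k=10): L=52 R=89
Round 3 (k=12): L=89 R=7
Round 4 (k=37): L=7 R=83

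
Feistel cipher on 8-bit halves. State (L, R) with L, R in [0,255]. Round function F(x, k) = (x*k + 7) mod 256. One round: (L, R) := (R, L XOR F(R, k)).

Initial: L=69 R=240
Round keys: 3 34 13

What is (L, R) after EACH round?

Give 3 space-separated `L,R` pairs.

Round 1 (k=3): L=240 R=146
Round 2 (k=34): L=146 R=155
Round 3 (k=13): L=155 R=116

Answer: 240,146 146,155 155,116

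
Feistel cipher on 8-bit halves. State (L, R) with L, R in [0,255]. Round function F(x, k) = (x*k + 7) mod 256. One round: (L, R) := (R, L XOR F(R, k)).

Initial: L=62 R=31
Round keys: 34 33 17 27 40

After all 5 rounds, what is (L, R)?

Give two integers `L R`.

Answer: 33 64

Derivation:
Round 1 (k=34): L=31 R=27
Round 2 (k=33): L=27 R=157
Round 3 (k=17): L=157 R=111
Round 4 (k=27): L=111 R=33
Round 5 (k=40): L=33 R=64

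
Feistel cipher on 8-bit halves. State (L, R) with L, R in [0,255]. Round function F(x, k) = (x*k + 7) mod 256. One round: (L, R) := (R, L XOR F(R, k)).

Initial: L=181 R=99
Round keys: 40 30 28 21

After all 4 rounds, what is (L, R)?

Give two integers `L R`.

Round 1 (k=40): L=99 R=202
Round 2 (k=30): L=202 R=208
Round 3 (k=28): L=208 R=13
Round 4 (k=21): L=13 R=200

Answer: 13 200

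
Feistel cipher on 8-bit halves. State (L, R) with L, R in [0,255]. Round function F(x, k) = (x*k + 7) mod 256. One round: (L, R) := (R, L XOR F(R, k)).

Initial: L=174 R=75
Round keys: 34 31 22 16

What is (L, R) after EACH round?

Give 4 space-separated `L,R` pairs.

Round 1 (k=34): L=75 R=83
Round 2 (k=31): L=83 R=95
Round 3 (k=22): L=95 R=98
Round 4 (k=16): L=98 R=120

Answer: 75,83 83,95 95,98 98,120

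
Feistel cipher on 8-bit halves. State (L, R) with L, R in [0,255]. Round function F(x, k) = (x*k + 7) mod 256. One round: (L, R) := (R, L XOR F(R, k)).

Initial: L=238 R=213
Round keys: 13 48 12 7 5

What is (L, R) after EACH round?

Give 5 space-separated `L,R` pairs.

Answer: 213,54 54,242 242,105 105,20 20,2

Derivation:
Round 1 (k=13): L=213 R=54
Round 2 (k=48): L=54 R=242
Round 3 (k=12): L=242 R=105
Round 4 (k=7): L=105 R=20
Round 5 (k=5): L=20 R=2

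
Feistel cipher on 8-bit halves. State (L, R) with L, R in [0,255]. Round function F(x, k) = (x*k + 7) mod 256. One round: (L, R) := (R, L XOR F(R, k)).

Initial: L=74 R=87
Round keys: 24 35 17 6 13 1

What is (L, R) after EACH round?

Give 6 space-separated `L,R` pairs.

Round 1 (k=24): L=87 R=101
Round 2 (k=35): L=101 R=129
Round 3 (k=17): L=129 R=253
Round 4 (k=6): L=253 R=116
Round 5 (k=13): L=116 R=22
Round 6 (k=1): L=22 R=105

Answer: 87,101 101,129 129,253 253,116 116,22 22,105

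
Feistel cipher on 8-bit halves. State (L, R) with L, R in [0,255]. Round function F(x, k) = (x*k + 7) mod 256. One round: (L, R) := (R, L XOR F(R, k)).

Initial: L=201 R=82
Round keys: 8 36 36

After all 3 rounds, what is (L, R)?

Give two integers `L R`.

Answer: 109 5

Derivation:
Round 1 (k=8): L=82 R=94
Round 2 (k=36): L=94 R=109
Round 3 (k=36): L=109 R=5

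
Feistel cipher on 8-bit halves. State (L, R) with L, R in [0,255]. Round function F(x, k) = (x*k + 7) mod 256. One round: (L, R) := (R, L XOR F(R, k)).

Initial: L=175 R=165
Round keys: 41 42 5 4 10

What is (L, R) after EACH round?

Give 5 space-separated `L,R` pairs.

Answer: 165,219 219,80 80,76 76,103 103,65

Derivation:
Round 1 (k=41): L=165 R=219
Round 2 (k=42): L=219 R=80
Round 3 (k=5): L=80 R=76
Round 4 (k=4): L=76 R=103
Round 5 (k=10): L=103 R=65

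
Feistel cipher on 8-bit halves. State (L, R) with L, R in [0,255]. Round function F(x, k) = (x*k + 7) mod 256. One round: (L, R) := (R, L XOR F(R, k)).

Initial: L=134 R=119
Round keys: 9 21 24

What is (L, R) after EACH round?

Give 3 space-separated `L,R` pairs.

Answer: 119,176 176,0 0,183

Derivation:
Round 1 (k=9): L=119 R=176
Round 2 (k=21): L=176 R=0
Round 3 (k=24): L=0 R=183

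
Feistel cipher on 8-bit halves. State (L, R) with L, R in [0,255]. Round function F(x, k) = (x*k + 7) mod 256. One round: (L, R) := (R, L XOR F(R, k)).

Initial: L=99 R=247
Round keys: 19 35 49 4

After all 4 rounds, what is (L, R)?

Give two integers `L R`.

Answer: 213 8

Derivation:
Round 1 (k=19): L=247 R=63
Round 2 (k=35): L=63 R=83
Round 3 (k=49): L=83 R=213
Round 4 (k=4): L=213 R=8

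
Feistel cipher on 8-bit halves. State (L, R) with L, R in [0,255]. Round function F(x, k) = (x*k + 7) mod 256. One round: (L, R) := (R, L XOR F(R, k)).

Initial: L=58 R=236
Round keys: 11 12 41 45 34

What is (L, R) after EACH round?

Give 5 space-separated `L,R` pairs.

Answer: 236,17 17,63 63,15 15,149 149,222

Derivation:
Round 1 (k=11): L=236 R=17
Round 2 (k=12): L=17 R=63
Round 3 (k=41): L=63 R=15
Round 4 (k=45): L=15 R=149
Round 5 (k=34): L=149 R=222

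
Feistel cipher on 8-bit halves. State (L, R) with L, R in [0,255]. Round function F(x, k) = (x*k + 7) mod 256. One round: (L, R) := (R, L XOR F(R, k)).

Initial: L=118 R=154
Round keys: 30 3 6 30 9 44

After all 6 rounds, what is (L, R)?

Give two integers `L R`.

Answer: 180 40

Derivation:
Round 1 (k=30): L=154 R=101
Round 2 (k=3): L=101 R=172
Round 3 (k=6): L=172 R=106
Round 4 (k=30): L=106 R=223
Round 5 (k=9): L=223 R=180
Round 6 (k=44): L=180 R=40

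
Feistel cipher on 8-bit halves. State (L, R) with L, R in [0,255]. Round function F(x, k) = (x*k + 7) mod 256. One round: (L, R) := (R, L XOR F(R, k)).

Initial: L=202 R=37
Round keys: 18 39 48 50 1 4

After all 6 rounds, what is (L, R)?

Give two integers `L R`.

Answer: 201 165

Derivation:
Round 1 (k=18): L=37 R=107
Round 2 (k=39): L=107 R=113
Round 3 (k=48): L=113 R=92
Round 4 (k=50): L=92 R=142
Round 5 (k=1): L=142 R=201
Round 6 (k=4): L=201 R=165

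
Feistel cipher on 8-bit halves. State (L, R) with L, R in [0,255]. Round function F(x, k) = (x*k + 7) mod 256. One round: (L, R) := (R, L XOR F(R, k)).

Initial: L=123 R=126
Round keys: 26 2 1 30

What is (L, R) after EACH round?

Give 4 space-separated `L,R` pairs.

Answer: 126,168 168,41 41,152 152,254

Derivation:
Round 1 (k=26): L=126 R=168
Round 2 (k=2): L=168 R=41
Round 3 (k=1): L=41 R=152
Round 4 (k=30): L=152 R=254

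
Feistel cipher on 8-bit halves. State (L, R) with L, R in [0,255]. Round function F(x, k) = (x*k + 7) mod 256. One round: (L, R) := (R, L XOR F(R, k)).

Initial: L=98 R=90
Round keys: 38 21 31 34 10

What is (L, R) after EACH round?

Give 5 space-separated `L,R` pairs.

Answer: 90,1 1,70 70,128 128,65 65,17

Derivation:
Round 1 (k=38): L=90 R=1
Round 2 (k=21): L=1 R=70
Round 3 (k=31): L=70 R=128
Round 4 (k=34): L=128 R=65
Round 5 (k=10): L=65 R=17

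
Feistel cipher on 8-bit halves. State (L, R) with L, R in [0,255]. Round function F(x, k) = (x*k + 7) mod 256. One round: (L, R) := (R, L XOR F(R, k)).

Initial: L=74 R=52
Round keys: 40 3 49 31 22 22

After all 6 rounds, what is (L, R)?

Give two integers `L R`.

Round 1 (k=40): L=52 R=109
Round 2 (k=3): L=109 R=122
Round 3 (k=49): L=122 R=12
Round 4 (k=31): L=12 R=1
Round 5 (k=22): L=1 R=17
Round 6 (k=22): L=17 R=124

Answer: 17 124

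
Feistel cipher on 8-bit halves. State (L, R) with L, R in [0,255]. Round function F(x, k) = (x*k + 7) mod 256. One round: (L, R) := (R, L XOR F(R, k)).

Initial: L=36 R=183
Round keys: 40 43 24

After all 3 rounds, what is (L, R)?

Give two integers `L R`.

Answer: 199 20

Derivation:
Round 1 (k=40): L=183 R=187
Round 2 (k=43): L=187 R=199
Round 3 (k=24): L=199 R=20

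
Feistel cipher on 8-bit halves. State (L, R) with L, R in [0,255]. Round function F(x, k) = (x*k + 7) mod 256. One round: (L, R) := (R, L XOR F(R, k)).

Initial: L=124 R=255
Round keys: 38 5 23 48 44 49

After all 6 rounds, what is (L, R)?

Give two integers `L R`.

Answer: 146 233

Derivation:
Round 1 (k=38): L=255 R=157
Round 2 (k=5): L=157 R=231
Round 3 (k=23): L=231 R=85
Round 4 (k=48): L=85 R=16
Round 5 (k=44): L=16 R=146
Round 6 (k=49): L=146 R=233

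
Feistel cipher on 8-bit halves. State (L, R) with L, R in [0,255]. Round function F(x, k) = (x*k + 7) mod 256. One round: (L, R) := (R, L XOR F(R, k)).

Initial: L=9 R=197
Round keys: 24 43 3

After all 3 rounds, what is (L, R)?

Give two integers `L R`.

Round 1 (k=24): L=197 R=118
Round 2 (k=43): L=118 R=28
Round 3 (k=3): L=28 R=45

Answer: 28 45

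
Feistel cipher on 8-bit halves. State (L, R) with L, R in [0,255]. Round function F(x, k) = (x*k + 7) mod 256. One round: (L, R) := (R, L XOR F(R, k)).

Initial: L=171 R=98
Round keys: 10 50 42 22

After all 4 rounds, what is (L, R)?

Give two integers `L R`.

Round 1 (k=10): L=98 R=112
Round 2 (k=50): L=112 R=133
Round 3 (k=42): L=133 R=169
Round 4 (k=22): L=169 R=8

Answer: 169 8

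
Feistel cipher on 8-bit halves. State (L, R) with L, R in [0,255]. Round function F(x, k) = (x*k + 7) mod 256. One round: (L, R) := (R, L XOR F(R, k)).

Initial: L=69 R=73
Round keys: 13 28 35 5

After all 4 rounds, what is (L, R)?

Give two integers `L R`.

Answer: 156 25

Derivation:
Round 1 (k=13): L=73 R=249
Round 2 (k=28): L=249 R=10
Round 3 (k=35): L=10 R=156
Round 4 (k=5): L=156 R=25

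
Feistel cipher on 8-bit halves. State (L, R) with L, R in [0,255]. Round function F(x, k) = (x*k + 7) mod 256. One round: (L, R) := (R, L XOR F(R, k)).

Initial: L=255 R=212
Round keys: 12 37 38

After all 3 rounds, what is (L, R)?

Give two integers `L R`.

Answer: 251 65

Derivation:
Round 1 (k=12): L=212 R=8
Round 2 (k=37): L=8 R=251
Round 3 (k=38): L=251 R=65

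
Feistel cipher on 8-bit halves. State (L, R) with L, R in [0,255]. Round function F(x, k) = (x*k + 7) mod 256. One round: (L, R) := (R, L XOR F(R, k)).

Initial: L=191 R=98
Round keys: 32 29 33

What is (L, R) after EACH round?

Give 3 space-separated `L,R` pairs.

Answer: 98,248 248,125 125,220

Derivation:
Round 1 (k=32): L=98 R=248
Round 2 (k=29): L=248 R=125
Round 3 (k=33): L=125 R=220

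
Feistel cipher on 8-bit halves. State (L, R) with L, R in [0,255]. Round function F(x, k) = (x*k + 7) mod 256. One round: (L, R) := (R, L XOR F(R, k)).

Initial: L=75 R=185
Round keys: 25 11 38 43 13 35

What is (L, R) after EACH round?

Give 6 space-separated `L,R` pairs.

Answer: 185,83 83,33 33,190 190,208 208,41 41,114

Derivation:
Round 1 (k=25): L=185 R=83
Round 2 (k=11): L=83 R=33
Round 3 (k=38): L=33 R=190
Round 4 (k=43): L=190 R=208
Round 5 (k=13): L=208 R=41
Round 6 (k=35): L=41 R=114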